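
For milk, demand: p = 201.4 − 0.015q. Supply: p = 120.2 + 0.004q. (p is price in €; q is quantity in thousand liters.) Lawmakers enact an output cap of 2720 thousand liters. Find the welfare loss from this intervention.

€22932.38 thousand

Competitive equilibrium: 201.4 − 0.015q = 120.2 + 0.004q → q* = 4273.6842, p* = 137.2947.
At q = 2720: demand price = 201.4 − 0.015·2720 = 160.6; supply price = 120.2 + 0.004·2720 = 131.08.
Δq = 4273.6842 − 2720 = 1553.6842; wedge = 160.6 − 131.08 = 29.52.
Welfare loss = ½ × 1553.6842 × 29.52 = €22932.38 thousand.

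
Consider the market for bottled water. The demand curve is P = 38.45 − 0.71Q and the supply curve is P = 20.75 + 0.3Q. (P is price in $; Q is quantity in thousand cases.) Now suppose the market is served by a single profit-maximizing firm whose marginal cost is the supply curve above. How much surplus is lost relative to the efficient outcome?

$26.43 thousand

Competitive equilibrium: 38.45 − 0.71Q = 20.75 + 0.3Q → Q* = 17.5248, P* = 26.0074.
Marginal revenue: MR = 38.45 − 1.42Q. Set MR = MC: 38.45 − 1.42Q = 20.75 + 0.3Q → Q_m = 10.2907.
Price P_m = 38.45 − 0.71·10.2907 = 31.1436; MC(Q_m) = 20.75 + 0.3·10.2907 = 23.8372.
Competitive Q* = 17.5248, so ΔQ = 7.2341; wedge = 31.1436 − 23.8372 = 7.3064.
Welfare loss = ½ × 7.2341 × 7.3064 = $26.43 thousand.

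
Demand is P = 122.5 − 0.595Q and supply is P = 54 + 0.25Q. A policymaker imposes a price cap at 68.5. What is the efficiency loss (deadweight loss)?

224.77

Competitive equilibrium: 122.5 − 0.595Q = 54 + 0.25Q → Q* = 81.0651, P* = 74.2663.
At the ceiling P = 68.5, quantity supplied = (68.5 − 54)/0.25 = 58.
Willingness to pay at Q' = 58: 122.5 − 0.595·58 = 87.99.
ΔQ = 81.0651 − 58 = 23.0651; wedge = 87.99 − 68.5 = 19.49.
Welfare loss = ½ × 23.0651 × 19.49 = 224.77.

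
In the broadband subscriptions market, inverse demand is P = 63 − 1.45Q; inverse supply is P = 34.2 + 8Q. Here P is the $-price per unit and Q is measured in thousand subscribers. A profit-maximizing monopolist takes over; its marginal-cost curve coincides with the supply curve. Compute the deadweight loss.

Competitive equilibrium: 63 − 1.45Q = 34.2 + 8Q → Q* = 3.0476, P* = 58.581.
Marginal revenue: MR = 63 − 2.9Q. Set MR = MC: 63 − 2.9Q = 34.2 + 8Q → Q_m = 2.6422.
Price P_m = 63 − 1.45·2.6422 = 59.1688; MC(Q_m) = 34.2 + 8·2.6422 = 55.3376.
Competitive Q* = 3.0476, so ΔQ = 0.4054; wedge = 59.1688 − 55.3376 = 3.8312.
The triangle = ½ × 0.4054 × 3.8312 = $0.78 thousand.

$0.78 thousand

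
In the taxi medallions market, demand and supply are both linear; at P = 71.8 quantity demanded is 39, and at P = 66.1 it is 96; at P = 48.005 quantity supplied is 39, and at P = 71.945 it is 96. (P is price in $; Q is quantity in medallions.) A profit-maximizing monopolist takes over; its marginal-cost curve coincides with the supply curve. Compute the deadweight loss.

Demand slope = (66.1 − 71.8)/(96 − 39) = −0.1, so P = 75.7 − 0.1Q.
Supply slope = (71.945 − 48.005)/(96 − 39) = 0.42, so P = 31.625 + 0.42Q.
Competitive equilibrium: 75.7 − 0.1Q = 31.625 + 0.42Q → Q* = 84.7596, P* = 67.224.
Marginal revenue: MR = 75.7 − 0.2Q. Set MR = MC: 75.7 − 0.2Q = 31.625 + 0.42Q → Q_m = 71.0887.
Price P_m = 75.7 − 0.1·71.0887 = 68.5911; MC(Q_m) = 31.625 + 0.42·71.0887 = 61.4823.
Competitive Q* = 84.7596, so ΔQ = 13.6709; wedge = 68.5911 − 61.4823 = 7.1088.
DWL = ½ × 13.6709 × 7.1088 = $48.59.

$48.59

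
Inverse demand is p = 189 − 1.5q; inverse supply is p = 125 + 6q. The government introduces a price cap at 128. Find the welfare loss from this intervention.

242

Competitive equilibrium: 189 − 1.5q = 125 + 6q → q* = 8.5333, p* = 176.2.
At the ceiling p = 128, quantity supplied = (128 − 125)/6 = 0.5.
Willingness to pay at q' = 0.5: 189 − 1.5·0.5 = 188.25.
Δq = 8.5333 − 0.5 = 8.0333; wedge = 188.25 − 128 = 60.25.
Deadweight loss = ½ × 8.0333 × 60.25 = 242.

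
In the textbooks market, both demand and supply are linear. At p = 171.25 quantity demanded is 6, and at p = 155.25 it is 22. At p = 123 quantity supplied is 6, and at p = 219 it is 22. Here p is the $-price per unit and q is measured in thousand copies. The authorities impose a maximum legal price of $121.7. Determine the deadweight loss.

$176.91 thousand

Demand slope = (155.25 − 171.25)/(22 − 6) = −1, so p = 177.25 − q.
Supply slope = (219 − 123)/(22 − 6) = 6, so p = 87 + 6q.
Competitive equilibrium: 177.25 − q = 87 + 6q → q* = 12.8929, p* = 164.3571.
At the ceiling p = 121.7, quantity supplied = (121.7 − 87)/6 = 5.7833.
Willingness to pay at q' = 5.7833: 177.25 − 1·5.7833 = 171.4667.
Δq = 12.8929 − 5.7833 = 7.1096; wedge = 171.4667 − 121.7 = 49.7667.
The triangle = ½ × 7.1096 × 49.7667 = $176.91 thousand.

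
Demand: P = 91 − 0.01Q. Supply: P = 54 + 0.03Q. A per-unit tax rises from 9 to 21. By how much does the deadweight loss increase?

Competitive equilibrium: 91 − 0.01Q = 54 + 0.03Q → Q* = 925, P* = 81.75.
For a per-unit tax t: ΔQ = t/0.04, so DWL = ½·t·(t/0.04) = t²/0.08.
At t = 9: DWL = 1012.5. At t = 21: DWL = 5512.5.
Increase = 5512.5 − 1012.5 = 4500.

4500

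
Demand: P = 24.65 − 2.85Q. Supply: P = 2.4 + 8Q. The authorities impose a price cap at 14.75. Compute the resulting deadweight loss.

1.39

Competitive equilibrium: 24.65 − 2.85Q = 2.4 + 8Q → Q* = 2.0507, P* = 18.8055.
At the ceiling P = 14.75, quantity supplied = (14.75 − 2.4)/8 = 1.5438.
Willingness to pay at Q' = 1.5438: 24.65 − 2.85·1.5438 = 20.2502.
ΔQ = 2.0507 − 1.5438 = 0.5069; wedge = 20.2502 − 14.75 = 5.5002.
Welfare loss = ½ × 0.5069 × 5.5002 = 1.39.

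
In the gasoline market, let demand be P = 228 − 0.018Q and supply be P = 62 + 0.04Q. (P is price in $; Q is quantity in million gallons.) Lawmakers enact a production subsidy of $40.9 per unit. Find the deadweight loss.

Competitive equilibrium: 228 − 0.018Q = 62 + 0.04Q → Q* = 2862.069, P* = 176.4828.
The subsidy lowers effective supply by 40.9: P = 21.1 + 0.04Q.
New quantity: 228 − 0.018Q = 21.1 + 0.04Q → Q' = 3567.2414.
Overproduction ΔQ = 3567.2414 − 2862.069 = 705.1724; wedge = subsidy = 40.9.
The triangle = ½ × 705.1724 × 40.9 = $14420.78 million.

$14420.78 million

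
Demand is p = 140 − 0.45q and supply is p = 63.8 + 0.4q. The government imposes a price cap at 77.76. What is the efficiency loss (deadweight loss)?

1273.83

Competitive equilibrium: 140 − 0.45q = 63.8 + 0.4q → q* = 89.6471, p* = 99.6588.
At the ceiling p = 77.76, quantity supplied = (77.76 − 63.8)/0.4 = 34.9.
Willingness to pay at q' = 34.9: 140 − 0.45·34.9 = 124.295.
Δq = 89.6471 − 34.9 = 54.7471; wedge = 124.295 − 77.76 = 46.535.
The triangle = ½ × 54.7471 × 46.535 = 1273.83.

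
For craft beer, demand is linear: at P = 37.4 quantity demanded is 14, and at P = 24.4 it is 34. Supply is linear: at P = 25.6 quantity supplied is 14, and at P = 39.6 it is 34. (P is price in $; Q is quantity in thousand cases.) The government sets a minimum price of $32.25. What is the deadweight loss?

$0.45 thousand

Demand slope = (24.4 − 37.4)/(34 − 14) = −0.65, so P = 46.5 − 0.65Q.
Supply slope = (39.6 − 25.6)/(34 − 14) = 0.7, so P = 15.8 + 0.7Q.
Competitive equilibrium: 46.5 − 0.65Q = 15.8 + 0.7Q → Q* = 22.7407, P* = 31.7185.
At the floor P = 32.25, quantity demanded = (46.5 − 32.25)/0.65 = 21.9231.
Sellers' marginal cost at Q' = 21.9231: 15.8 + 0.7·21.9231 = 31.1462.
ΔQ = 22.7407 − 21.9231 = 0.8176; wedge = 32.25 − 31.1462 = 1.1038.
DWL = ½ × 0.8176 × 1.1038 = $0.45 thousand.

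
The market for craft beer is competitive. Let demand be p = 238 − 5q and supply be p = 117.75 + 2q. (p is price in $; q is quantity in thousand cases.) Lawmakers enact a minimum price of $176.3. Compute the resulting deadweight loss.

Competitive equilibrium: 238 − 5q = 117.75 + 2q → q* = 17.1786, p* = 152.1071.
At the floor p = 176.3, quantity demanded = (238 − 176.3)/5 = 12.34.
Sellers' marginal cost at q' = 12.34: 117.75 + 2·12.34 = 142.43.
Δq = 17.1786 − 12.34 = 4.8386; wedge = 176.3 − 142.43 = 33.87.
DWL = ½ × 4.8386 × 33.87 = $81.94 thousand.

$81.94 thousand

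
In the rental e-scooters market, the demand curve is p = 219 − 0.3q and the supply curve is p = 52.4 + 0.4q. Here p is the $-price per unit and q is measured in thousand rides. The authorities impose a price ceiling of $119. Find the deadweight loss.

Competitive equilibrium: 219 − 0.3q = 52.4 + 0.4q → q* = 238, p* = 147.6.
At the ceiling p = 119, quantity supplied = (119 − 52.4)/0.4 = 166.5.
Willingness to pay at q' = 166.5: 219 − 0.3·166.5 = 169.05.
Δq = 238 − 166.5 = 71.5; wedge = 169.05 − 119 = 50.05.
DWL = ½ × 71.5 × 50.05 = $1789.29 thousand.

$1789.29 thousand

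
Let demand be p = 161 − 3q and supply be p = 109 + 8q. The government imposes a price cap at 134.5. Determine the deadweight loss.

13.04

Competitive equilibrium: 161 − 3q = 109 + 8q → q* = 4.7273, p* = 146.8182.
At the ceiling p = 134.5, quantity supplied = (134.5 − 109)/8 = 3.1875.
Willingness to pay at q' = 3.1875: 161 − 3·3.1875 = 151.4375.
Δq = 4.7273 − 3.1875 = 1.5398; wedge = 151.4375 − 134.5 = 16.9375.
DWL = ½ × 1.5398 × 16.9375 = 13.04.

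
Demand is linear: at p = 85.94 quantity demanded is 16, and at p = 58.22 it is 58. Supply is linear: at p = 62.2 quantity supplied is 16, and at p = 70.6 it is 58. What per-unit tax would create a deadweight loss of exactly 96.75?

12.9

Demand slope = (58.22 − 85.94)/(58 − 16) = −0.66, so p = 96.5 − 0.66q.
Supply slope = (70.6 − 62.2)/(58 − 16) = 0.2, so p = 59 + 0.2q.
Competitive equilibrium: 96.5 − 0.66q = 59 + 0.2q → q* = 43.6047, p* = 67.7209.
A tax t gives Δq = t/0.86 and wedge t, so DWL = t²/1.72.
t²/1.72 = 96.75 → t² = 166.41 → t = 12.9.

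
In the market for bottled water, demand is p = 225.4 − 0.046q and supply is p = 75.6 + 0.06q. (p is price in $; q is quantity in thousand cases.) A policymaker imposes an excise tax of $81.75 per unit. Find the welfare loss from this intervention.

Competitive equilibrium: 225.4 − 0.046q = 75.6 + 0.06q → q* = 1413.2075, p* = 160.3925.
With the tax, the buyer price exceeds the seller price by 81.75: (225.4 − 0.046q) − (75.6 + 0.06q) = 81.75 → q' = 641.9811.
Δq = 1413.2075 − 641.9811 = 771.2264; the wedge equals the tax, 81.75.
Welfare loss = ½ × 771.2264 × 81.75 = $31523.88 thousand.

$31523.88 thousand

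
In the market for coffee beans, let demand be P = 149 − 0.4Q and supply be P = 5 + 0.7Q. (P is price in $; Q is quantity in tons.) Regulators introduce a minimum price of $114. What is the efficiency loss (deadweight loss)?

Competitive equilibrium: 149 − 0.4Q = 5 + 0.7Q → Q* = 130.9091, P* = 96.6364.
At the floor P = 114, quantity demanded = (149 − 114)/0.4 = 87.5.
Sellers' marginal cost at Q' = 87.5: 5 + 0.7·87.5 = 66.25.
ΔQ = 130.9091 − 87.5 = 43.4091; wedge = 114 − 66.25 = 47.75.
Deadweight loss = ½ × 43.4091 × 47.75 = $1036.39.

$1036.39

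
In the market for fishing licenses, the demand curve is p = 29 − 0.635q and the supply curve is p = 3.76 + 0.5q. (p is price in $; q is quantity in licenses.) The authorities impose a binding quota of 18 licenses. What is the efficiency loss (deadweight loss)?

Competitive equilibrium: 29 − 0.635q = 3.76 + 0.5q → q* = 22.2379, p* = 14.8789.
At q = 18: demand price = 29 − 0.635·18 = 17.57; supply price = 3.76 + 0.5·18 = 12.76.
Δq = 22.2379 − 18 = 4.2379; wedge = 17.57 − 12.76 = 4.81.
The triangle = ½ × 4.2379 × 4.81 = $10.19.

$10.19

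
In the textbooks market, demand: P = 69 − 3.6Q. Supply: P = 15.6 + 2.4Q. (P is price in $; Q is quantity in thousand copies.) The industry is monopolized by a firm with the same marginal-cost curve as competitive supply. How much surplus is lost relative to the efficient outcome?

Competitive equilibrium: 69 − 3.6Q = 15.6 + 2.4Q → Q* = 8.9, P* = 36.96.
Marginal revenue: MR = 69 − 7.2Q. Set MR = MC: 69 − 7.2Q = 15.6 + 2.4Q → Q_m = 5.5625.
Price P_m = 69 − 3.6·5.5625 = 48.975; MC(Q_m) = 15.6 + 2.4·5.5625 = 28.95.
Competitive Q* = 8.9, so ΔQ = 3.3375; wedge = 48.975 − 28.95 = 20.025.
The triangle = ½ × 3.3375 × 20.025 = $33.42 thousand.

$33.42 thousand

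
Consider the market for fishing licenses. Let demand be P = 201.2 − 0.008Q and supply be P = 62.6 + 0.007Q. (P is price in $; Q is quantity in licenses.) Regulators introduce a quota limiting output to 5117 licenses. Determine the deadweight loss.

Competitive equilibrium: 201.2 − 0.008Q = 62.6 + 0.007Q → Q* = 9240, P* = 127.28.
At Q = 5117: demand price = 201.2 − 0.008·5117 = 160.264; supply price = 62.6 + 0.007·5117 = 98.419.
ΔQ = 9240 − 5117 = 4123; wedge = 160.264 − 98.419 = 61.845.
DWL = ½ × 4123 × 61.845 = $127493.47.

$127493.47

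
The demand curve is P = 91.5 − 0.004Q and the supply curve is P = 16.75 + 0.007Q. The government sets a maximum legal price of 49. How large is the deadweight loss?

26337.89

Competitive equilibrium: 91.5 − 0.004Q = 16.75 + 0.007Q → Q* = 6795.454545, P* = 64.318182.
At the ceiling P = 49, quantity supplied = (49 − 16.75)/0.007 = 4607.142857.
Willingness to pay at Q' = 4607.142857: 91.5 − 0.004·4607.142857 = 73.071429.
ΔQ = 6795.454545 − 4607.142857 = 2188.311688; wedge = 73.071429 − 49 = 24.071429.
The triangle = ½ × 2188.311688 × 24.071429 = 26337.89.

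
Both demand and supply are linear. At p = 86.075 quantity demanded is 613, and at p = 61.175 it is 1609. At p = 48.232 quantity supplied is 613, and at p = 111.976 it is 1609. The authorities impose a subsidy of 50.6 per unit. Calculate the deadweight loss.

14384.04

Demand slope = (61.175 − 86.075)/(1609 − 613) = −0.025, so p = 101.4 − 0.025q.
Supply slope = (111.976 − 48.232)/(1609 − 613) = 0.064, so p = 9 + 0.064q.
Competitive equilibrium: 101.4 − 0.025q = 9 + 0.064q → q* = 1038.20225, p* = 75.44494.
The subsidy lowers effective supply by 50.6: p = 0.064q − 41.6.
New quantity: 101.4 − 0.025q = 0.064q − 41.6 → q' = 1606.74157.
Overproduction Δq = 1606.74157 − 1038.20225 = 568.53932; wedge = subsidy = 50.6.
Deadweight loss = ½ × 568.53932 × 50.6 = 14384.04.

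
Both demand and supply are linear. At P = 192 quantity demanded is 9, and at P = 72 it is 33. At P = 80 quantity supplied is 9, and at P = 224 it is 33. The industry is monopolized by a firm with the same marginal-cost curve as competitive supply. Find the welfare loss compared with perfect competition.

Demand slope = (72 − 192)/(33 − 9) = −5, so P = 237 − 5Q.
Supply slope = (224 − 80)/(33 − 9) = 6, so P = 26 + 6Q.
Competitive equilibrium: 237 − 5Q = 26 + 6Q → Q* = 19.18182, P* = 141.09091.
Marginal revenue: MR = 237 − 10Q. Set MR = MC: 237 − 10Q = 26 + 6Q → Q_m = 13.1875.
Price P_m = 237 − 5·13.1875 = 171.0625; MC(Q_m) = 26 + 6·13.1875 = 105.125.
Competitive Q* = 19.18182, so ΔQ = 5.99432; wedge = 171.0625 − 105.125 = 65.9375.
The triangle = ½ × 5.99432 × 65.9375 = 197.63.

197.63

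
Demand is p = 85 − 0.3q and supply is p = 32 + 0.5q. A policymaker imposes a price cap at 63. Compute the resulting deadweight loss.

7.225

Competitive equilibrium: 85 − 0.3q = 32 + 0.5q → q* = 66.25, p* = 65.125.
At the ceiling p = 63, quantity supplied = (63 − 32)/0.5 = 62.
Willingness to pay at q' = 62: 85 − 0.3·62 = 66.4.
Δq = 66.25 − 62 = 4.25; wedge = 66.4 − 63 = 3.4.
DWL = ½ × 4.25 × 3.4 = 7.225.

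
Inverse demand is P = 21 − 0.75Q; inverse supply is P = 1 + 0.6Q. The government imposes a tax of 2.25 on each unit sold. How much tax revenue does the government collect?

29.58

Competitive equilibrium: 21 − 0.75Q = 1 + 0.6Q → Q* = 14.8148, P* = 9.8889.
With the tax, the buyer price exceeds the seller price by 2.25: (21 − 0.75Q) − (1 + 0.6Q) = 2.25 → Q' = 13.1481.
Tax revenue = 2.25 × 13.1481 = 29.58.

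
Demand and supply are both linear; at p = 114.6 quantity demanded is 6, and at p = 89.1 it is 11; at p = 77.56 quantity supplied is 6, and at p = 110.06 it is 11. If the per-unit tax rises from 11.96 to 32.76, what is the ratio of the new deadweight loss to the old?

Demand slope = (89.1 − 114.6)/(11 − 6) = −5.1, so p = 145.2 − 5.1q.
Supply slope = (110.06 − 77.56)/(11 − 6) = 6.5, so p = 38.56 + 6.5q.
Competitive equilibrium: 145.2 − 5.1q = 38.56 + 6.5q → q* = 9.1931, p* = 98.3152.
For a per-unit tax t: Δq = t/11.6, so DWL = ½·t·(t/11.6) = t²/23.2.
At t = 11.96: DWL = 6.166. At t = 32.76: DWL = 46.259.
Ratio = (32.76/11.96)² = 7.503.

7.503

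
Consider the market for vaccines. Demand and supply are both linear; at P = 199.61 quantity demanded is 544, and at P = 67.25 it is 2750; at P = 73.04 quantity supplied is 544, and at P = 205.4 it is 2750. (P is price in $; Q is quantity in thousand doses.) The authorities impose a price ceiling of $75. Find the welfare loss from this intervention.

Demand slope = (67.25 − 199.61)/(2750 − 544) = −0.06, so P = 232.25 − 0.06Q.
Supply slope = (205.4 − 73.04)/(2750 − 544) = 0.06, so P = 40.4 + 0.06Q.
Competitive equilibrium: 232.25 − 0.06Q = 40.4 + 0.06Q → Q* = 1598.75, P* = 136.325.
At the ceiling P = 75, quantity supplied = (75 − 40.4)/0.06 = 576.6667.
Willingness to pay at Q' = 576.6667: 232.25 − 0.06·576.6667 = 197.65.
ΔQ = 1598.75 − 576.6667 = 1022.0833; wedge = 197.65 − 75 = 122.65.
DWL = ½ × 1022.0833 × 122.65 = $62679.26 thousand.

$62679.26 thousand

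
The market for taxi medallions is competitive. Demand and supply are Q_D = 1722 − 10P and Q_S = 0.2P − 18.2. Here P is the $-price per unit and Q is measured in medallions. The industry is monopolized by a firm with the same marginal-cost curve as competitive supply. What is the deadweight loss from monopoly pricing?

$0.24

In inverse form: demand P = 172.2 − 0.1Q, supply P = 91 + 5Q.
Competitive equilibrium: 172.2 − 0.1Q = 91 + 5Q → Q* = 15.9216, P* = 170.6078.
Marginal revenue: MR = 172.2 − 0.2Q. Set MR = MC: 172.2 − 0.2Q = 91 + 5Q → Q_m = 15.6154.
Price P_m = 172.2 − 0.1·15.6154 = 170.6385; MC(Q_m) = 91 + 5·15.6154 = 169.077.
Competitive Q* = 15.9216, so ΔQ = 0.3062; wedge = 170.6385 − 169.077 = 1.5615.
Deadweight loss = ½ × 0.3062 × 1.5615 = $0.24.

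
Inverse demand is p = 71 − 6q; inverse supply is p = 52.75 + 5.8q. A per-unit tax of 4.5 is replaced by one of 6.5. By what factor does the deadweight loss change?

2.086

Competitive equilibrium: 71 − 6q = 52.75 + 5.8q → q* = 1.5466, p* = 61.7203.
For a per-unit tax t: Δq = t/11.8, so DWL = ½·t·(t/11.8) = t²/23.6.
At t = 4.5: DWL = 0.858. At t = 6.5: DWL = 1.790.
Ratio = (6.5/4.5)² = 2.086.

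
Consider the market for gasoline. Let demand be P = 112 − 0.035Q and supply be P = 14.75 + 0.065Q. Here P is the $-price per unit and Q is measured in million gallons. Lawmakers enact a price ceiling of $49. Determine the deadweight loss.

Competitive equilibrium: 112 − 0.035Q = 14.75 + 0.065Q → Q* = 972.5, P* = 77.9625.
At the ceiling P = 49, quantity supplied = (49 − 14.75)/0.065 = 526.9231.
Willingness to pay at Q' = 526.9231: 112 − 0.035·526.9231 = 93.5577.
ΔQ = 972.5 − 526.9231 = 445.5769; wedge = 93.5577 − 49 = 44.5577.
Deadweight loss = ½ × 445.5769 × 44.5577 = $9926.94 million.

$9926.94 million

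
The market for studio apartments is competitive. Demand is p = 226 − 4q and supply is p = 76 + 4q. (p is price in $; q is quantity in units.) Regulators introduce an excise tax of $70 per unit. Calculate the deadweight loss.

$306.25

Competitive equilibrium: 226 − 4q = 76 + 4q → q* = 18.75, p* = 151.
With the tax, the buyer price exceeds the seller price by 70: (226 − 4q) − (76 + 4q) = 70 → q' = 10.
Δq = 18.75 − 10 = 8.75; the wedge equals the tax, 70.
DWL = ½ × 8.75 × 70 = $306.25.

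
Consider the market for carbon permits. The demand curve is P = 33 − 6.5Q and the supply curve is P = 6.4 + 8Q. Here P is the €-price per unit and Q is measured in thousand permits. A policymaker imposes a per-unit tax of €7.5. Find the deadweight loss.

€1.94 thousand

Competitive equilibrium: 33 − 6.5Q = 6.4 + 8Q → Q* = 1.8345, P* = 21.0759.
With the tax, the buyer price exceeds the seller price by 7.5: (33 − 6.5Q) − (6.4 + 8Q) = 7.5 → Q' = 1.3172.
ΔQ = 1.8345 − 1.3172 = 0.5173; the wedge equals the tax, 7.5.
Deadweight loss = ½ × 0.5173 × 7.5 = €1.94 thousand.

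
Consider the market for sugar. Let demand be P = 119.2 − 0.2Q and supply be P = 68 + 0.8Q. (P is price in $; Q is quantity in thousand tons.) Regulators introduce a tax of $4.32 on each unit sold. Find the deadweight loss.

Competitive equilibrium: 119.2 − 0.2Q = 68 + 0.8Q → Q* = 51.2, P* = 108.96.
With the tax, the buyer price exceeds the seller price by 4.32: (119.2 − 0.2Q) − (68 + 0.8Q) = 4.32 → Q' = 46.88.
ΔQ = 51.2 − 46.88 = 4.32; the wedge equals the tax, 4.32.
The triangle = ½ × 4.32 × 4.32 = $9.33 thousand.

$9.33 thousand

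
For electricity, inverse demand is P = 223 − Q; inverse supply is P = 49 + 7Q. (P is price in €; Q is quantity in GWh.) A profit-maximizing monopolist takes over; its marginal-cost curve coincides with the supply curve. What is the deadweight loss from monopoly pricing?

Competitive equilibrium: 223 − Q = 49 + 7Q → Q* = 21.75, P* = 201.25.
Marginal revenue: MR = 223 − 2Q. Set MR = MC: 223 − 2Q = 49 + 7Q → Q_m = 19.3333.
Price P_m = 223 − 1·19.3333 = 203.6667; MC(Q_m) = 49 + 7·19.3333 = 184.3331.
Competitive Q* = 21.75, so ΔQ = 2.4167; wedge = 203.6667 − 184.3331 = 19.3336.
Welfare loss = ½ × 2.4167 × 19.3336 = €23.36.

€23.36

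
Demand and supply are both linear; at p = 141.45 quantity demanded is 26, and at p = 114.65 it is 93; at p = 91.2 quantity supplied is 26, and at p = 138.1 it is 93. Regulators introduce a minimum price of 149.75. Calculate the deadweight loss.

2427.25

Demand slope = (114.65 − 141.45)/(93 − 26) = −0.4, so p = 151.85 − 0.4q.
Supply slope = (138.1 − 91.2)/(93 − 26) = 0.7, so p = 73 + 0.7q.
Competitive equilibrium: 151.85 − 0.4q = 73 + 0.7q → q* = 71.6818, p* = 123.1773.
At the floor p = 149.75, quantity demanded = (151.85 − 149.75)/0.4 = 5.25.
Sellers' marginal cost at q' = 5.25: 73 + 0.7·5.25 = 76.675.
Δq = 71.6818 − 5.25 = 66.4318; wedge = 149.75 − 76.675 = 73.075.
DWL = ½ × 66.4318 × 73.075 = 2427.25.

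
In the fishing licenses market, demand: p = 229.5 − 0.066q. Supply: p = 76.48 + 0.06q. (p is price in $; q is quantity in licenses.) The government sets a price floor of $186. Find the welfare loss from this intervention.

Competitive equilibrium: 229.5 − 0.066q = 76.48 + 0.06q → q* = 1214.44444, p* = 149.34667.
At the floor p = 186, quantity demanded = (229.5 − 186)/0.066 = 659.09091.
Sellers' marginal cost at q' = 659.09091: 76.48 + 0.06·659.09091 = 116.02545.
Δq = 1214.44444 − 659.09091 = 555.35353; wedge = 186 − 116.02545 = 69.97455.
Welfare loss = ½ × 555.35353 × 69.97455 = $19430.31.

$19430.31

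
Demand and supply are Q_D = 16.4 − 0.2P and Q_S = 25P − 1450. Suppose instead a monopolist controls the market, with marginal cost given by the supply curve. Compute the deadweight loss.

14.17

In inverse form: demand P = 82 − 5Q, supply P = 58 + 0.04Q.
Competitive equilibrium: 82 − 5Q = 58 + 0.04Q → Q* = 4.7619, P* = 58.1905.
Marginal revenue: MR = 82 − 10Q. Set MR = MC: 82 − 10Q = 58 + 0.04Q → Q_m = 2.3904.
Price P_m = 82 − 5·2.3904 = 70.048; MC(Q_m) = 58 + 0.04·2.3904 = 58.0956.
Competitive Q* = 4.7619, so ΔQ = 2.3715; wedge = 70.048 − 58.0956 = 11.9524.
Deadweight loss = ½ × 2.3715 × 11.9524 = 14.17.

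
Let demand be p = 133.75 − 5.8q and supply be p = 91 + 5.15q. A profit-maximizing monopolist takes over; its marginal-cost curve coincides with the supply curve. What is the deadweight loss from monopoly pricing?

Competitive equilibrium: 133.75 − 5.8q = 91 + 5.15q → q* = 3.9041, p* = 111.1062.
Marginal revenue: MR = 133.75 − 11.6q. Set MR = MC: 133.75 − 11.6q = 91 + 5.15q → q_m = 2.5522.
Price p_m = 133.75 − 5.8·2.5522 = 118.9472; MC(q_m) = 91 + 5.15·2.5522 = 104.1438.
Competitive q* = 3.9041, so Δq = 1.3519; wedge = 118.9472 − 104.1438 = 14.8034.
DWL = ½ × 1.3519 × 14.8034 = 10.01.

10.01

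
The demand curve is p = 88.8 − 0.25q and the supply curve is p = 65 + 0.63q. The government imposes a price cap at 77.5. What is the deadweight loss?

Competitive equilibrium: 88.8 − 0.25q = 65 + 0.63q → q* = 27.0455, p* = 82.0386.
At the ceiling p = 77.5, quantity supplied = (77.5 − 65)/0.63 = 19.8413.
Willingness to pay at q' = 19.8413: 88.8 − 0.25·19.8413 = 83.8397.
Δq = 27.0455 − 19.8413 = 7.2042; wedge = 83.8397 − 77.5 = 6.3397.
Welfare loss = ½ × 7.2042 × 6.3397 = 22.84.

22.84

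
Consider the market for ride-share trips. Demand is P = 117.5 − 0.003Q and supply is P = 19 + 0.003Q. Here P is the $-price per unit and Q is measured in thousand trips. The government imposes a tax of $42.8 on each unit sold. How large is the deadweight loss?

$152653.33 thousand

Competitive equilibrium: 117.5 − 0.003Q = 19 + 0.003Q → Q* = 16416.6667, P* = 68.25.
With the tax, the buyer price exceeds the seller price by 42.8: (117.5 − 0.003Q) − (19 + 0.003Q) = 42.8 → Q' = 9283.3333.
ΔQ = 16416.6667 − 9283.3333 = 7133.3334; the wedge equals the tax, 42.8.
DWL = ½ × 7133.3334 × 42.8 = $152653.33 thousand.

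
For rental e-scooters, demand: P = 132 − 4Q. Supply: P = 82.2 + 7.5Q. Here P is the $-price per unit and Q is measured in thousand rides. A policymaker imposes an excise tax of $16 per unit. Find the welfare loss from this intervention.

Competitive equilibrium: 132 − 4Q = 82.2 + 7.5Q → Q* = 4.3304, P* = 114.6783.
With the tax, the buyer price exceeds the seller price by 16: (132 − 4Q) − (82.2 + 7.5Q) = 16 → Q' = 2.9391.
ΔQ = 4.3304 − 2.9391 = 1.3913; the wedge equals the tax, 16.
Welfare loss = ½ × 1.3913 × 16 = $11.13 thousand.

$11.13 thousand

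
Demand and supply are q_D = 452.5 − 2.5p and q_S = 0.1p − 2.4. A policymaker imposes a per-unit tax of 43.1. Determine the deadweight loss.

89.31

In inverse form: demand p = 181 − 0.4q, supply p = 24 + 10q.
Competitive equilibrium: 181 − 0.4q = 24 + 10q → q* = 15.0962, p* = 174.9615.
With the tax, the buyer price exceeds the seller price by 43.1: (181 − 0.4q) − (24 + 10q) = 43.1 → q' = 10.9519.
Δq = 15.0962 − 10.9519 = 4.1443; the wedge equals the tax, 43.1.
Welfare loss = ½ × 4.1443 × 43.1 = 89.31.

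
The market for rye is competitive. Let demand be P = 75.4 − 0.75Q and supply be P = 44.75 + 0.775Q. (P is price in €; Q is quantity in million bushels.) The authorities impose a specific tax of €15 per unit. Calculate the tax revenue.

Competitive equilibrium: 75.4 − 0.75Q = 44.75 + 0.775Q → Q* = 20.0984, P* = 60.3262.
With the tax, the buyer price exceeds the seller price by 15: (75.4 − 0.75Q) − (44.75 + 0.775Q) = 15 → Q' = 10.2623.
Tax revenue = 15 × 10.2623 = €153.93 million.

€153.93 million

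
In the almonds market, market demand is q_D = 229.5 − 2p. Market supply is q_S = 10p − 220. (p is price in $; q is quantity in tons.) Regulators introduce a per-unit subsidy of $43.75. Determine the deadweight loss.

In inverse form: demand p = 114.75 − 0.5q, supply p = 22 + 0.1q.
Competitive equilibrium: 114.75 − 0.5q = 22 + 0.1q → q* = 154.5833, p* = 37.4583.
The subsidy lowers effective supply by 43.75: p = 0.1q − 21.75.
New quantity: 114.75 − 0.5q = 0.1q − 21.75 → q' = 227.5.
Overproduction Δq = 227.5 − 154.5833 = 72.9167; wedge = subsidy = 43.75.
DWL = ½ × 72.9167 × 43.75 = $1595.05.

$1595.05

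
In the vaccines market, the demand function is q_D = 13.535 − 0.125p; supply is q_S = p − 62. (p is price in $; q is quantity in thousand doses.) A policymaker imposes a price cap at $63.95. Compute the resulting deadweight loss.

$45.86 thousand

In inverse form: demand p = 108.28 − 8q, supply p = 62 + q.
Competitive equilibrium: 108.28 − 8q = 62 + q → q* = 5.1422, p* = 67.1422.
At the ceiling p = 63.95, quantity supplied = (63.95 − 62)/1 = 1.95.
Willingness to pay at q' = 1.95: 108.28 − 8·1.95 = 92.68.
Δq = 5.1422 − 1.95 = 3.1922; wedge = 92.68 − 63.95 = 28.73.
DWL = ½ × 3.1922 × 28.73 = $45.86 thousand.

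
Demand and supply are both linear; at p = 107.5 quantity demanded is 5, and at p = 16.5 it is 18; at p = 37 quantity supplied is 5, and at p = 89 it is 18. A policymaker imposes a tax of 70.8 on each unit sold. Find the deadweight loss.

227.85

Demand slope = (16.5 − 107.5)/(18 − 5) = −7, so p = 142.5 − 7q.
Supply slope = (89 − 37)/(18 − 5) = 4, so p = 17 + 4q.
Competitive equilibrium: 142.5 − 7q = 17 + 4q → q* = 11.4091, p* = 62.6364.
With the tax, the buyer price exceeds the seller price by 70.8: (142.5 − 7q) − (17 + 4q) = 70.8 → q' = 4.9727.
Δq = 11.4091 − 4.9727 = 6.4364; the wedge equals the tax, 70.8.
Welfare loss = ½ × 6.4364 × 70.8 = 227.85.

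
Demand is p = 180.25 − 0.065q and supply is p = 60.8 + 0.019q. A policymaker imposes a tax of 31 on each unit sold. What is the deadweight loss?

5720.24

Competitive equilibrium: 180.25 − 0.065q = 60.8 + 0.019q → q* = 1422.0238, p* = 87.8185.
With the tax, the buyer price exceeds the seller price by 31: (180.25 − 0.065q) − (60.8 + 0.019q) = 31 → q' = 1052.9762.
Δq = 1422.0238 − 1052.9762 = 369.0476; the wedge equals the tax, 31.
DWL = ½ × 369.0476 × 31 = 5720.24.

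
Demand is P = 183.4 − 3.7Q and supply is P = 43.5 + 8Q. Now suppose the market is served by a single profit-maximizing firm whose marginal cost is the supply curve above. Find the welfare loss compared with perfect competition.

Competitive equilibrium: 183.4 − 3.7Q = 43.5 + 8Q → Q* = 11.9573, P* = 139.1581.
Marginal revenue: MR = 183.4 − 7.4Q. Set MR = MC: 183.4 − 7.4Q = 43.5 + 8Q → Q_m = 9.0844.
Price P_m = 183.4 − 3.7·9.0844 = 149.7877; MC(Q_m) = 43.5 + 8·9.0844 = 116.1752.
Competitive Q* = 11.9573, so ΔQ = 2.8729; wedge = 149.7877 − 116.1752 = 33.6125.
The triangle = ½ × 2.8729 × 33.6125 = 48.28.

48.28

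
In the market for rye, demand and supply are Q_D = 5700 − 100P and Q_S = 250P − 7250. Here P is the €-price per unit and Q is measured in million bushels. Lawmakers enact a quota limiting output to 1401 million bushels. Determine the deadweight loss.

€2511.607 million

In inverse form: demand P = 57 − 0.01Q, supply P = 29 + 0.004Q.
Competitive equilibrium: 57 − 0.01Q = 29 + 0.004Q → Q* = 2000, P* = 37.
At Q = 1401: demand price = 57 − 0.01·1401 = 42.99; supply price = 29 + 0.004·1401 = 34.604.
ΔQ = 2000 − 1401 = 599; wedge = 42.99 − 34.604 = 8.386.
The triangle = ½ × 599 × 8.386 = €2511.607 million.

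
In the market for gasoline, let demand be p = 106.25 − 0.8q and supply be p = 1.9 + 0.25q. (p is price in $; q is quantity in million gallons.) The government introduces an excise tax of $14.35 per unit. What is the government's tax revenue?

Competitive equilibrium: 106.25 − 0.8q = 1.9 + 0.25q → q* = 99.381, p* = 26.7452.
With the tax, the buyer price exceeds the seller price by 14.35: (106.25 − 0.8q) − (1.9 + 0.25q) = 14.35 → q' = 85.7143.
Tax revenue = 14.35 × 85.7143 = $1230 million.

$1230 million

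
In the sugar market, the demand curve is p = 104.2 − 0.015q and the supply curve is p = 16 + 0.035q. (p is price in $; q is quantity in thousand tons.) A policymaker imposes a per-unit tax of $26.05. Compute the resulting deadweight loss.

$6786.025 thousand

Competitive equilibrium: 104.2 − 0.015q = 16 + 0.035q → q* = 1764, p* = 77.74.
With the tax, the buyer price exceeds the seller price by 26.05: (104.2 − 0.015q) − (16 + 0.035q) = 26.05 → q' = 1243.
Δq = 1764 − 1243 = 521; the wedge equals the tax, 26.05.
DWL = ½ × 521 × 26.05 = $6786.025 thousand.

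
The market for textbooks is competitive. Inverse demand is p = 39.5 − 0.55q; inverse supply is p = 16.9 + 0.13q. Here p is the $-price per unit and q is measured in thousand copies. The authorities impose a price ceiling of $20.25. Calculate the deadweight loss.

Competitive equilibrium: 39.5 − 0.55q = 16.9 + 0.13q → q* = 33.2353, p* = 21.2206.
At the ceiling p = 20.25, quantity supplied = (20.25 − 16.9)/0.13 = 25.7692.
Willingness to pay at q' = 25.7692: 39.5 − 0.55·25.7692 = 25.3269.
Δq = 33.2353 − 25.7692 = 7.4661; wedge = 25.3269 − 20.25 = 5.0769.
DWL = ½ × 7.4661 × 5.0769 = $18.95 thousand.

$18.95 thousand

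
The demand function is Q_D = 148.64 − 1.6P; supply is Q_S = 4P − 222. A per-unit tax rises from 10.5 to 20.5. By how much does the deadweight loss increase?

177.14

In inverse form: demand P = 92.9 − 0.625Q, supply P = 55.5 + 0.25Q.
Competitive equilibrium: 92.9 − 0.625Q = 55.5 + 0.25Q → Q* = 42.7429, P* = 66.1857.
For a per-unit tax t: ΔQ = t/0.875, so DWL = ½·t·(t/0.875) = t²/1.75.
At t = 10.5: DWL = 63. At t = 20.5: DWL = 240.143.
Increase = 240.143 − 63 = 177.14.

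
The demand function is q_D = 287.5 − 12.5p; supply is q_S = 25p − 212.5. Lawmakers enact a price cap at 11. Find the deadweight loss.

204.17

In inverse form: demand p = 23 − 0.08q, supply p = 8.5 + 0.04q.
Competitive equilibrium: 23 − 0.08q = 8.5 + 0.04q → q* = 120.8333, p* = 13.3333.
At the ceiling p = 11, quantity supplied = (11 − 8.5)/0.04 = 62.5.
Willingness to pay at q' = 62.5: 23 − 0.08·62.5 = 18.
Δq = 120.8333 − 62.5 = 58.3333; wedge = 18 − 11 = 7.
DWL = ½ × 58.3333 × 7 = 204.17.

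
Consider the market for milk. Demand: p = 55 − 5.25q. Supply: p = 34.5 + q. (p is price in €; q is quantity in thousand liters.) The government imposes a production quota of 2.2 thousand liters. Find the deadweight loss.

Competitive equilibrium: 55 − 5.25q = 34.5 + q → q* = 3.28, p* = 37.78.
At q = 2.2: demand price = 55 − 5.25·2.2 = 43.45; supply price = 34.5 + 1·2.2 = 36.7.
Δq = 3.28 − 2.2 = 1.08; wedge = 43.45 − 36.7 = 6.75.
DWL = ½ × 1.08 × 6.75 = €3.645 thousand.

€3.645 thousand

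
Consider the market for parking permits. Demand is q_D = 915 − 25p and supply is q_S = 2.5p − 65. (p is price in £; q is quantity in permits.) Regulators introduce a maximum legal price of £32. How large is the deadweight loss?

£18.18

In inverse form: demand p = 36.6 − 0.04q, supply p = 26 + 0.4q.
Competitive equilibrium: 36.6 − 0.04q = 26 + 0.4q → q* = 24.0909, p* = 35.6364.
At the ceiling p = 32, quantity supplied = (32 − 26)/0.4 = 15.
Willingness to pay at q' = 15: 36.6 − 0.04·15 = 36.
Δq = 24.0909 − 15 = 9.0909; wedge = 36 − 32 = 4.
The triangle = ½ × 9.0909 × 4 = £18.18.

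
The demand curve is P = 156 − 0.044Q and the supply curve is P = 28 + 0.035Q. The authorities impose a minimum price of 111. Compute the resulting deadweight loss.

14102.97

Competitive equilibrium: 156 − 0.044Q = 28 + 0.035Q → Q* = 1620.25316, P* = 84.70886.
At the floor P = 111, quantity demanded = (156 − 111)/0.044 = 1022.72727.
Sellers' marginal cost at Q' = 1022.72727: 28 + 0.035·1022.72727 = 63.79545.
ΔQ = 1620.25316 − 1022.72727 = 597.52589; wedge = 111 − 63.79545 = 47.20455.
Welfare loss = ½ × 597.52589 × 47.20455 = 14102.97.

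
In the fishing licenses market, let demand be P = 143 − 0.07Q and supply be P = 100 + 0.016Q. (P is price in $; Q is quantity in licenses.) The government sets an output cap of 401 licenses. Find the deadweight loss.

Competitive equilibrium: 143 − 0.07Q = 100 + 0.016Q → Q* = 500, P* = 108.
At Q = 401: demand price = 143 − 0.07·401 = 114.93; supply price = 100 + 0.016·401 = 106.416.
ΔQ = 500 − 401 = 99; wedge = 114.93 − 106.416 = 8.514.
The triangle = ½ × 99 × 8.514 = $421.443.

$421.443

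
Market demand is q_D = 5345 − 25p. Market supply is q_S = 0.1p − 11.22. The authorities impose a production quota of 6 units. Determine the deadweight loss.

In inverse form: demand p = 213.8 − 0.04q, supply p = 112.2 + 10q.
Competitive equilibrium: 213.8 − 0.04q = 112.2 + 10q → q* = 10.1195, p* = 213.3952.
At q = 6: demand price = 213.8 − 0.04·6 = 213.56; supply price = 112.2 + 10·6 = 172.2.
Δq = 10.1195 − 6 = 4.1195; wedge = 213.56 − 172.2 = 41.36.
Deadweight loss = ½ × 4.1195 × 41.36 = 85.19.

85.19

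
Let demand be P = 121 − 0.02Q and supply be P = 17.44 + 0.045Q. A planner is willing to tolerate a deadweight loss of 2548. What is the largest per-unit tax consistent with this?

18.2

Competitive equilibrium: 121 − 0.02Q = 17.44 + 0.045Q → Q* = 1593.2308, P* = 89.1354.
A tax t gives ΔQ = t/0.065 and wedge t, so DWL = t²/0.13.
t²/0.13 = 2548 → t² = 331.24 → t = 18.2.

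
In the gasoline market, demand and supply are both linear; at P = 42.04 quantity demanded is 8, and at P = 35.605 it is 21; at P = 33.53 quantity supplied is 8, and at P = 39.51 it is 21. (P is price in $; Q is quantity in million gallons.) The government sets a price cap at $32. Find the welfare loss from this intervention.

$71.50 million

Demand slope = (35.605 − 42.04)/(21 − 8) = −0.495, so P = 46 − 0.495Q.
Supply slope = (39.51 − 33.53)/(21 − 8) = 0.46, so P = 29.85 + 0.46Q.
Competitive equilibrium: 46 − 0.495Q = 29.85 + 0.46Q → Q* = 16.911, P* = 37.6291.
At the ceiling P = 32, quantity supplied = (32 − 29.85)/0.46 = 4.6739.
Willingness to pay at Q' = 4.6739: 46 − 0.495·4.6739 = 43.6864.
ΔQ = 16.911 − 4.6739 = 12.2371; wedge = 43.6864 − 32 = 11.6864.
Welfare loss = ½ × 12.2371 × 11.6864 = $71.50 million.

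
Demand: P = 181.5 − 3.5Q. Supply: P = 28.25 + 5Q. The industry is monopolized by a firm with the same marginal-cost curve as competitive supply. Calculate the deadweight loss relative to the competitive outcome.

Competitive equilibrium: 181.5 − 3.5Q = 28.25 + 5Q → Q* = 18.0294, P* = 118.3971.
Marginal revenue: MR = 181.5 − 7Q. Set MR = MC: 181.5 − 7Q = 28.25 + 5Q → Q_m = 12.7708.
Price P_m = 181.5 − 3.5·12.7708 = 136.8022; MC(Q_m) = 28.25 + 5·12.7708 = 92.104.
Competitive Q* = 18.0294, so ΔQ = 5.2586; wedge = 136.8022 − 92.104 = 44.6982.
Deadweight loss = ½ × 5.2586 × 44.6982 = 117.52.

117.52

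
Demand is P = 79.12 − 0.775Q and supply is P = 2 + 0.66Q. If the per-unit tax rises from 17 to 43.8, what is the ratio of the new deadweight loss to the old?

6.638

Competitive equilibrium: 79.12 − 0.775Q = 2 + 0.66Q → Q* = 53.7422, P* = 37.4698.
For a per-unit tax t: ΔQ = t/1.435, so DWL = ½·t·(t/1.435) = t²/2.87.
At t = 17: DWL = 100.697. At t = 43.8: DWL = 668.446.
Ratio = (43.8/17)² = 6.638.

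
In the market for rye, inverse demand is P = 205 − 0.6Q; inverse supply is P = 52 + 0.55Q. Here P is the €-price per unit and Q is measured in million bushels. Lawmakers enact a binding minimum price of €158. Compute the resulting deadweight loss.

€1721.09 million

Competitive equilibrium: 205 − 0.6Q = 52 + 0.55Q → Q* = 133.0435, P* = 125.1739.
At the floor P = 158, quantity demanded = (205 − 158)/0.6 = 78.3333.
Sellers' marginal cost at Q' = 78.3333: 52 + 0.55·78.3333 = 95.0833.
ΔQ = 133.0435 − 78.3333 = 54.7102; wedge = 158 − 95.0833 = 62.9167.
DWL = ½ × 54.7102 × 62.9167 = €1721.09 million.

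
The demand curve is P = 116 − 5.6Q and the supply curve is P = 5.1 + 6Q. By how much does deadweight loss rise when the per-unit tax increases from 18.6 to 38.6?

49.31

Competitive equilibrium: 116 − 5.6Q = 5.1 + 6Q → Q* = 9.5603, P* = 62.4621.
For a per-unit tax t: ΔQ = t/11.6, so DWL = ½·t·(t/11.6) = t²/23.2.
At t = 18.6: DWL = 14.912. At t = 38.6: DWL = 64.222.
Increase = 64.222 − 14.912 = 49.31.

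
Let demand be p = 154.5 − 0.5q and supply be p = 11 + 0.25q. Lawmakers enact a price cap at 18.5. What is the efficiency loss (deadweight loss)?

Competitive equilibrium: 154.5 − 0.5q = 11 + 0.25q → q* = 191.33333, p* = 58.83333.
At the ceiling p = 18.5, quantity supplied = (18.5 − 11)/0.25 = 30.
Willingness to pay at q' = 30: 154.5 − 0.5·30 = 139.5.
Δq = 191.33333 − 30 = 161.33333; wedge = 139.5 − 18.5 = 121.
The triangle = ½ × 161.33333 × 121 = 9760.67.

9760.67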